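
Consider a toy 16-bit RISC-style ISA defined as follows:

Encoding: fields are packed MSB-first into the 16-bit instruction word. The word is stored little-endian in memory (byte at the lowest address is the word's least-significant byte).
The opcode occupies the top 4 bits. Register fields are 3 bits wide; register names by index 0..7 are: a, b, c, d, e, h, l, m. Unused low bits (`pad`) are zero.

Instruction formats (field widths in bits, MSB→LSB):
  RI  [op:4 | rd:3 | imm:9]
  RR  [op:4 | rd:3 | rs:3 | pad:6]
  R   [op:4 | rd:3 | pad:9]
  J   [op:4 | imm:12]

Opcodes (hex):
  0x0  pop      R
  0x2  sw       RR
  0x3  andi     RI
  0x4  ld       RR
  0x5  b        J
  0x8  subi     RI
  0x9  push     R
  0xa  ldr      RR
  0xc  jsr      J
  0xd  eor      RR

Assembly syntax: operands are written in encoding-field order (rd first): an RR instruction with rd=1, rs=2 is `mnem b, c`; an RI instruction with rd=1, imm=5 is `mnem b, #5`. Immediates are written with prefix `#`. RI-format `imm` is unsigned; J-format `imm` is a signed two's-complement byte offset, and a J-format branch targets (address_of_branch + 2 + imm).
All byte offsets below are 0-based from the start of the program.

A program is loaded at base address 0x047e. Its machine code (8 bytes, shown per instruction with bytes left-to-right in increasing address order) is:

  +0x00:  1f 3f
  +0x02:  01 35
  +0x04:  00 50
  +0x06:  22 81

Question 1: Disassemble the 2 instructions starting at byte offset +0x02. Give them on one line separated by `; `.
off 0x02: read 01 35 as little → 0x3501
  op=0x3501>>12=0x3 ⇒ andi (RI)
  rd@[11:9]=0x2 ⇒ c
  imm@[8:0]=0x101 ⇒ #257
off 0x04: read 00 50 as little → 0x5000
  op=0x5000>>12=0x5 ⇒ b (J)
  imm@[11:0]=0x0 ⇒ #0

andi c, #257; b #0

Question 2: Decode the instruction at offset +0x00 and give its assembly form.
off 0x00: read 1f 3f as little → 0x3f1f
  op=0x3f1f>>12=0x3 ⇒ andi (RI)
  rd: (w>>9)&0x7=0x7 → m
  imm: (w>>0)&0x1ff=0x11f → #287

andi m, #287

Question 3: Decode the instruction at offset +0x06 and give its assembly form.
subi a, #290

+0x06: 22 81 ⇒ word 0x8122 (little)
  top 4b → 0x8 → subi [RI]
  rd: (w>>9)&0x7=0x0 → a
  imm: (w>>0)&0x1ff=0x122 → #290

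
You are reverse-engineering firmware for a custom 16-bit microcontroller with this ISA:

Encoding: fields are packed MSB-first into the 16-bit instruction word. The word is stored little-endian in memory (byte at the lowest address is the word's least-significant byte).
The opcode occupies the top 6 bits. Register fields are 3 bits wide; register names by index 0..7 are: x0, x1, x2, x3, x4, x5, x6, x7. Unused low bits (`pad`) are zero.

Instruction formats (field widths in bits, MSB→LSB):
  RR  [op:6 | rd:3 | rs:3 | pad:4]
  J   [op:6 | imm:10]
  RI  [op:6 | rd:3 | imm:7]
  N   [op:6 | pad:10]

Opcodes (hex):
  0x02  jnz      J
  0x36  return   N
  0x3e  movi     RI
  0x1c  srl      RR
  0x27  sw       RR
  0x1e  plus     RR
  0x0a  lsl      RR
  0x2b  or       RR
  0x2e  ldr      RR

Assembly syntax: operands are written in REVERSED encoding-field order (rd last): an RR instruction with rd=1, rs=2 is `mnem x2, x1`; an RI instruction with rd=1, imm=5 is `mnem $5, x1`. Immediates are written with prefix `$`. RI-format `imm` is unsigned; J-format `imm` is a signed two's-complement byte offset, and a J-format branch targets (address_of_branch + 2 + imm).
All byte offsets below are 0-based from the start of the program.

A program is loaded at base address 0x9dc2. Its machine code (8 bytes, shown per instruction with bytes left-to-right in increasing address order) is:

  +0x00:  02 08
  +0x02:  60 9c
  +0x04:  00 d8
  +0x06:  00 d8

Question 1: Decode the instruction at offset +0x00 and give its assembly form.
jnz $2

@+00  little-endian(02 08) = 0x0802
  op=0x0802>>10=0x2 ⇒ jnz (J)
  imm: (w>>0)&0x3ff=0x2 → $2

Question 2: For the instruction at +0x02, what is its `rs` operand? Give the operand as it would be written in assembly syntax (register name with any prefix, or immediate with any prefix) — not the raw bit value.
x6

off 0x02: read 60 9c as little → 0x9c60
  opcode bits[15:10]=0x27: sw/RR
  rd@[9:7]=0x0 ⇒ x0
  rs@[6:4]=0x6 ⇒ x6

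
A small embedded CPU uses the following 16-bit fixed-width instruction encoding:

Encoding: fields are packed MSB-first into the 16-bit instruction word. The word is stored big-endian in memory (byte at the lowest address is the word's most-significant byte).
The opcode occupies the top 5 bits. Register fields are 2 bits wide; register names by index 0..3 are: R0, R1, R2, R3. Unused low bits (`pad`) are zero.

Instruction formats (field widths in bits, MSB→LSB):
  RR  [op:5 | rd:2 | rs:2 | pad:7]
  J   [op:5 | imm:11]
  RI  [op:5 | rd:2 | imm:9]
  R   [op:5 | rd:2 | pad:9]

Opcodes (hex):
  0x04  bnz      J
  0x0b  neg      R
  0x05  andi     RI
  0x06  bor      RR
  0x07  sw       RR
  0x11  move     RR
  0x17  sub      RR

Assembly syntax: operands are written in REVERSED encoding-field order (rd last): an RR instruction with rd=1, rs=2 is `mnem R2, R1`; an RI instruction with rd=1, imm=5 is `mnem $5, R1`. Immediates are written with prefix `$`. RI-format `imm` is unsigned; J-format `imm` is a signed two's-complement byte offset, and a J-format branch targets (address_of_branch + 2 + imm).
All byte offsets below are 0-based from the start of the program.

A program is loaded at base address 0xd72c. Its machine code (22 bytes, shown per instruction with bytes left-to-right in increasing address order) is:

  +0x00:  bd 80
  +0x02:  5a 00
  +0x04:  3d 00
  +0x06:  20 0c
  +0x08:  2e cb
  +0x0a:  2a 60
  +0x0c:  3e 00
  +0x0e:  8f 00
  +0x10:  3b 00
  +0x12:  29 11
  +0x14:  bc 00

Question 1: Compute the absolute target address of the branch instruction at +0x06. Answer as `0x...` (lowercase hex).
[06] 20 0c → 0x200c
  op=0x200c>>11=0x4 ⇒ bnz (J)
  imm@[10:0]=0xc ⇒ $12
  target = base 0xd72c + off 0x06 + 2 + imm 12 = 0xd740

0xd740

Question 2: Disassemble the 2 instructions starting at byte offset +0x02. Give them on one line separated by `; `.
@+02  big-endian(5a 00) = 0x5a00
  opcode bits[15:11]=0xb: neg/R
  rd@[10:9]=0x1 ⇒ R1
@+04  big-endian(3d 00) = 0x3d00
  opcode bits[15:11]=0x7: sw/RR
  rd@[10:9]=0x2 ⇒ R2
  rs@[8:7]=0x2 ⇒ R2

neg R1; sw R2, R2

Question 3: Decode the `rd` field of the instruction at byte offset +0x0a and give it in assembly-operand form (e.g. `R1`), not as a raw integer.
R1

[0a] 2a 60 → 0x2a60
  opcode bits[15:11]=0x5: andi/RI
  [10:9] rd=1 = R1
  [8:0] imm=96 = $96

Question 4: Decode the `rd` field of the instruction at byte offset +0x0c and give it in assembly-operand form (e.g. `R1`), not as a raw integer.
[0c] 3e 00 → 0x3e00
  op=0x3e00>>11=0x7 ⇒ sw (RR)
  [10:9] rd=3 = R3
  [8:7] rs=0 = R0

R3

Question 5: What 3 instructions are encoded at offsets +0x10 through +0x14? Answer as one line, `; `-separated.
off 0x10: read 3b 00 as big → 0x3b00
  top 5b → 0x7 → sw [RR]
  rd: (w>>9)&0x3=0x1 → R1
  rs: (w>>7)&0x3=0x2 → R2
off 0x12: read 29 11 as big → 0x2911
  top 5b → 0x5 → andi [RI]
  rd: (w>>9)&0x3=0x0 → R0
  imm: (w>>0)&0x1ff=0x111 → $273
off 0x14: read bc 00 as big → 0xbc00
  top 5b → 0x17 → sub [RR]
  rd: (w>>9)&0x3=0x2 → R2
  rs: (w>>7)&0x3=0x0 → R0

sw R2, R1; andi $273, R0; sub R0, R2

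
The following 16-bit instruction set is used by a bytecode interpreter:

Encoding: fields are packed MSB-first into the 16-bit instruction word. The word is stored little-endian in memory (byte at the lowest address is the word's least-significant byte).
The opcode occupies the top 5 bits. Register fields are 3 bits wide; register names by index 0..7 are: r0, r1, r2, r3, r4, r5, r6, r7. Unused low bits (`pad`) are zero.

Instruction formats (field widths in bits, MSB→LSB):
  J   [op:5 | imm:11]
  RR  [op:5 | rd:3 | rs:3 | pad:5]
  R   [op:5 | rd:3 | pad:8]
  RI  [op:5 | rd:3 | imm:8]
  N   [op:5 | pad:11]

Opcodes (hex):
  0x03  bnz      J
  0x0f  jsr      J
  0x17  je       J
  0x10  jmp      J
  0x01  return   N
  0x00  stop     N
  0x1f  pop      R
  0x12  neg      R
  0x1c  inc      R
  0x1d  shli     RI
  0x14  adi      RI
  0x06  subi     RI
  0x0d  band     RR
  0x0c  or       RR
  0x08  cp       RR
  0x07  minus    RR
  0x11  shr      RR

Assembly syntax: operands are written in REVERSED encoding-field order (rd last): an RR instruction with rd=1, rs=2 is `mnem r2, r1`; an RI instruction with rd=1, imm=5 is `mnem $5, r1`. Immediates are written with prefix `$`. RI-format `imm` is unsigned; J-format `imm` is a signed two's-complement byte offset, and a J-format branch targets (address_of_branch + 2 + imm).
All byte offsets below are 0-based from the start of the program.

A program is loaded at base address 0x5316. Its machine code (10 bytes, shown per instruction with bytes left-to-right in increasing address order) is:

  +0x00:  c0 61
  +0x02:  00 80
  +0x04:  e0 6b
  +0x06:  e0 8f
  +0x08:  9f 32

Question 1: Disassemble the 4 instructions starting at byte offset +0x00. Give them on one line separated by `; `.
or r6, r1; jmp $0; band r7, r3; shr r7, r7

off 0x00: read c0 61 as little → 0x61c0
  opcode bits[15:11]=0xc: or/RR
  rd: (w>>8)&0x7=0x1 → r1
  rs: (w>>5)&0x7=0x6 → r6
off 0x02: read 00 80 as little → 0x8000
  opcode bits[15:11]=0x10: jmp/J
  imm: (w>>0)&0x7ff=0x0 → $0
off 0x04: read e0 6b as little → 0x6be0
  opcode bits[15:11]=0xd: band/RR
  rd: (w>>8)&0x7=0x3 → r3
  rs: (w>>5)&0x7=0x7 → r7
off 0x06: read e0 8f as little → 0x8fe0
  opcode bits[15:11]=0x11: shr/RR
  rd: (w>>8)&0x7=0x7 → r7
  rs: (w>>5)&0x7=0x7 → r7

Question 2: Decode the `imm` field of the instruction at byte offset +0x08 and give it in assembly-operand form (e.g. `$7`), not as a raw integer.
$159

[08] 9f 32 → 0x329f
  top 5b → 0x6 → subi [RI]
  rd: (w>>8)&0x7=0x2 → r2
  imm: (w>>0)&0xff=0x9f → $159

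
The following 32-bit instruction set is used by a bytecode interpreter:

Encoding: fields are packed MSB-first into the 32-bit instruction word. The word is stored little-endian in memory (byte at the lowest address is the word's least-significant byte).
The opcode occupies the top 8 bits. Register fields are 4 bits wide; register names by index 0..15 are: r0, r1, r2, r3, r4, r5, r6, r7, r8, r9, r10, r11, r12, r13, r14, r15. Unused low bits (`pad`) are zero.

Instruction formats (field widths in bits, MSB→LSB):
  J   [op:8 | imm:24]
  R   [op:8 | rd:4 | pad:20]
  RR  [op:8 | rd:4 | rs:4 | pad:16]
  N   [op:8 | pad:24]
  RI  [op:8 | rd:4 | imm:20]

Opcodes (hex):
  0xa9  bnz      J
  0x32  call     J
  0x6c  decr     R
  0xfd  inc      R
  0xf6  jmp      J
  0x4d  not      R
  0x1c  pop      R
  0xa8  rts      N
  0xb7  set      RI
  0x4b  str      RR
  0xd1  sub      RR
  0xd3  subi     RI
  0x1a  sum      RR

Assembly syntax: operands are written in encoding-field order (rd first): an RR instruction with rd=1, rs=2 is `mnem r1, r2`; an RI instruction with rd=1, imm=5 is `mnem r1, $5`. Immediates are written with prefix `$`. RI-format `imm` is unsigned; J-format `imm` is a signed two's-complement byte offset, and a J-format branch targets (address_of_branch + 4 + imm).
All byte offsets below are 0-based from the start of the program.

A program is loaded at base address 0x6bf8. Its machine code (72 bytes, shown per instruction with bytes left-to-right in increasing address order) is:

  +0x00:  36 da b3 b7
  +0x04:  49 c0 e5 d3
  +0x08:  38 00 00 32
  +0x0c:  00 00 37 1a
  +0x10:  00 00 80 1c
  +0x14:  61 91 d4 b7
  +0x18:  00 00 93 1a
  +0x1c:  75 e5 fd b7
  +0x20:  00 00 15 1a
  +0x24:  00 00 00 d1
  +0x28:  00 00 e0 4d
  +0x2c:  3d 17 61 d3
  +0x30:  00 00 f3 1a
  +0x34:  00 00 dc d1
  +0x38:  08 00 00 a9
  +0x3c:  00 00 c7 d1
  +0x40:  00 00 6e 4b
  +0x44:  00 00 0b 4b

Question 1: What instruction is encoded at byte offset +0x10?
@+10  little-endian(00 00 80 1c) = 0x1c800000
  top 8b → 0x1c → pop [R]
  rd@[23:20]=0x8 ⇒ r8

pop r8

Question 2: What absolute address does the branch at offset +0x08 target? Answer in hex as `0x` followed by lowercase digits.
0x6c3c

@+08  little-endian(38 00 00 32) = 0x32000038
  top 8b → 0x32 → call [J]
  [23:0] imm=56 = $56
  target = base 0x6bf8 + off 0x08 + 4 + imm 56 = 0x6c3c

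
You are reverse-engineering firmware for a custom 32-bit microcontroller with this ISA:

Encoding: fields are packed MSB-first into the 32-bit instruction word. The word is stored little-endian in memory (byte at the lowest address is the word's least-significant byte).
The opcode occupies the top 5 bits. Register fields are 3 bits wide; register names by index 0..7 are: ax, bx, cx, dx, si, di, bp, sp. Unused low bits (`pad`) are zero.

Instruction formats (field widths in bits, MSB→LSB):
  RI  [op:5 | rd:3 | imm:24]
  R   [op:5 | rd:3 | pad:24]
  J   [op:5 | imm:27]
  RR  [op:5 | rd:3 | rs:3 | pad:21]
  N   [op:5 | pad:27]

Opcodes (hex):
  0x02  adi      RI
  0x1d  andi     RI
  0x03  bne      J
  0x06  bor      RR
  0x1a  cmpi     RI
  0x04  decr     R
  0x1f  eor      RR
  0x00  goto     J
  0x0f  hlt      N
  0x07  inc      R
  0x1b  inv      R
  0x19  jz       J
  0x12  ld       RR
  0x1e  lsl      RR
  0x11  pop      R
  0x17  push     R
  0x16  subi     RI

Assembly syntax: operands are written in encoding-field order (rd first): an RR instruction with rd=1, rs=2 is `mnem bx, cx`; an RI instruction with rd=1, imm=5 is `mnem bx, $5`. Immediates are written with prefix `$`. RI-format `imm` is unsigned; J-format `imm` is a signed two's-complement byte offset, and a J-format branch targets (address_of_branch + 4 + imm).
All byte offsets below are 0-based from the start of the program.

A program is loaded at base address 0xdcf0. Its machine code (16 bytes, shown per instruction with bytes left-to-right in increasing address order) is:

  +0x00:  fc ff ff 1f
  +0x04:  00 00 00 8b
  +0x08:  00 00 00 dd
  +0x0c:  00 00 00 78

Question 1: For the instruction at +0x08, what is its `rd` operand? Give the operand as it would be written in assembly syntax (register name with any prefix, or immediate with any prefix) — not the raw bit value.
off 0x08: read 00 00 00 dd as little → 0xdd000000
  op=0xdd000000>>27=0x1b ⇒ inv (R)
  rd: (w>>24)&0x7=0x5 → di

di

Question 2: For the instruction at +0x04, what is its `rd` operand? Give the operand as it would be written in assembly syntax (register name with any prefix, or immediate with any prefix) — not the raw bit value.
@+04  little-endian(00 00 00 8b) = 0x8b000000
  op=0x8b000000>>27=0x11 ⇒ pop (R)
  rd@[26:24]=0x3 ⇒ dx

dx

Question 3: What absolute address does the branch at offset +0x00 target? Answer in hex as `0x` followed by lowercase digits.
0xdcf0

off 0x00: read fc ff ff 1f as little → 0x1ffffffc
  top 5b → 0x3 → bne [J]
  imm@[26:0]=0x7fffffc (s27→-4) ⇒ $-4
  target = base 0xdcf0 + off 0x00 + 4 + imm -4 = 0xdcf0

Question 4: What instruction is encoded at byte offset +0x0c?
hlt

+0x0c: 00 00 00 78 ⇒ word 0x78000000 (little)
  op=0x78000000>>27=0xf ⇒ hlt (N)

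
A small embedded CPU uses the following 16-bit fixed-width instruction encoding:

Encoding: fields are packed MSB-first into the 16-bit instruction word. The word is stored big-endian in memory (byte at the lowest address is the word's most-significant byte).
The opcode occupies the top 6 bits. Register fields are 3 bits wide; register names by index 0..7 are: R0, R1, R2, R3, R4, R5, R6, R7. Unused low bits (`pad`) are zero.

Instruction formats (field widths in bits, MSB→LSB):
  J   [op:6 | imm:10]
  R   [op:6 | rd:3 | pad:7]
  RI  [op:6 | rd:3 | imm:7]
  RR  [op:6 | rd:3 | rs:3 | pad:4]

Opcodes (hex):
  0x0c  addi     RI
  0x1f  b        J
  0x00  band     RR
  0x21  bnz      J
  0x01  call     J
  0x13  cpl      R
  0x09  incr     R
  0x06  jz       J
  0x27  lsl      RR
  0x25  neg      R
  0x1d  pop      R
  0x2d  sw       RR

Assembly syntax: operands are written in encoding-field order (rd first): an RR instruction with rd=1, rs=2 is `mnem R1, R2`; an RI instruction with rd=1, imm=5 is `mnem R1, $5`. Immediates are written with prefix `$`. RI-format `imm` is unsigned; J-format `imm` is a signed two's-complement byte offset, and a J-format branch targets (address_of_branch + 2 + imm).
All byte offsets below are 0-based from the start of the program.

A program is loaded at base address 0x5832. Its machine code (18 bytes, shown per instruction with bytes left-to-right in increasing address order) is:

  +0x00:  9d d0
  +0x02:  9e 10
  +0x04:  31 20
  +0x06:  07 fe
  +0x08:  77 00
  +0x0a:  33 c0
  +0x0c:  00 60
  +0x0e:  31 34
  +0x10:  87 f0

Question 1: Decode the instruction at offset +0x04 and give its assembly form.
off 0x04: read 31 20 as big → 0x3120
  op=0x3120>>10=0xc ⇒ addi (RI)
  [9:7] rd=2 = R2
  [6:0] imm=32 = $32

addi R2, $32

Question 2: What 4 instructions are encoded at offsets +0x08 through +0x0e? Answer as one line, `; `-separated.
@+08  big-endian(77 00) = 0x7700
  opcode bits[15:10]=0x1d: pop/R
  rd@[9:7]=0x6 ⇒ R6
@+0a  big-endian(33 c0) = 0x33c0
  opcode bits[15:10]=0xc: addi/RI
  rd@[9:7]=0x7 ⇒ R7
  imm@[6:0]=0x40 ⇒ $64
@+0c  big-endian(00 60) = 0x0060
  opcode bits[15:10]=0x0: band/RR
  rd@[9:7]=0x0 ⇒ R0
  rs@[6:4]=0x6 ⇒ R6
@+0e  big-endian(31 34) = 0x3134
  opcode bits[15:10]=0xc: addi/RI
  rd@[9:7]=0x2 ⇒ R2
  imm@[6:0]=0x34 ⇒ $52

pop R6; addi R7, $64; band R0, R6; addi R2, $52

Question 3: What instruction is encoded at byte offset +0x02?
[02] 9e 10 → 0x9e10
  top 6b → 0x27 → lsl [RR]
  rd@[9:7]=0x4 ⇒ R4
  rs@[6:4]=0x1 ⇒ R1

lsl R4, R1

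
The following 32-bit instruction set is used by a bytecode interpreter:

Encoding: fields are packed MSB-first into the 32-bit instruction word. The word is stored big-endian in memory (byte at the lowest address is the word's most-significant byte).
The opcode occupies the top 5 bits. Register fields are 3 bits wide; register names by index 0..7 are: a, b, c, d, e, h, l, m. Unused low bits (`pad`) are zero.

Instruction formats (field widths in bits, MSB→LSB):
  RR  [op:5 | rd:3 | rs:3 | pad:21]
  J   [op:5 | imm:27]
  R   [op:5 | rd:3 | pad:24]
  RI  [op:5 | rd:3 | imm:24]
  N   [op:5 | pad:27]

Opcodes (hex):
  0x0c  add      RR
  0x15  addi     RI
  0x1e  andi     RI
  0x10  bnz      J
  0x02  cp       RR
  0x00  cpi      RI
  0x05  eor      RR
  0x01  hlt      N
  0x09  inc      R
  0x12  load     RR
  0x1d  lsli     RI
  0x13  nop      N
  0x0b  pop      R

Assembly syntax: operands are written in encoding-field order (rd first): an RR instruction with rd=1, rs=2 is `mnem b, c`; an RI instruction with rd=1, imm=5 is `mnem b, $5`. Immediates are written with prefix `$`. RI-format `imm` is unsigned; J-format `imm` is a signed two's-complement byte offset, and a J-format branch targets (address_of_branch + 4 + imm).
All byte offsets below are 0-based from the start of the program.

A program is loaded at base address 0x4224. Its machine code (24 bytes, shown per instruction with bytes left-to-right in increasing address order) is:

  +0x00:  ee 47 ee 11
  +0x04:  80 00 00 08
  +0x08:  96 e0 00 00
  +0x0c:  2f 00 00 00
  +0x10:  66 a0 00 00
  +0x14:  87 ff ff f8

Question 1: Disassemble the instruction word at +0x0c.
off 0x0c: read 2f 00 00 00 as big → 0x2f000000
  top 5b → 0x5 → eor [RR]
  rd@[26:24]=0x7 ⇒ m
  rs@[23:21]=0x0 ⇒ a

eor m, a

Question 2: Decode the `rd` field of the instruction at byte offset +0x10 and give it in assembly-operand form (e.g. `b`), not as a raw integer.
[10] 66 a0 00 00 → 0x66a00000
  op=0x66a00000>>27=0xc ⇒ add (RR)
  [26:24] rd=6 = l
  [23:21] rs=5 = h

l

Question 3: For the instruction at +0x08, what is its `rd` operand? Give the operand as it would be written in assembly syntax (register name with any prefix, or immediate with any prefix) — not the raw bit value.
[08] 96 e0 00 00 → 0x96e00000
  top 5b → 0x12 → load [RR]
  rd@[26:24]=0x6 ⇒ l
  rs@[23:21]=0x7 ⇒ m

l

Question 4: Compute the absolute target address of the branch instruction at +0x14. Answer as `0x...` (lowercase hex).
@+14  big-endian(87 ff ff f8) = 0x87fffff8
  op=0x87fffff8>>27=0x10 ⇒ bnz (J)
  imm@[26:0]=0x7fffff8 (s27→-8) ⇒ $-8
  target = base 0x4224 + off 0x14 + 4 + imm -8 = 0x4234

0x4234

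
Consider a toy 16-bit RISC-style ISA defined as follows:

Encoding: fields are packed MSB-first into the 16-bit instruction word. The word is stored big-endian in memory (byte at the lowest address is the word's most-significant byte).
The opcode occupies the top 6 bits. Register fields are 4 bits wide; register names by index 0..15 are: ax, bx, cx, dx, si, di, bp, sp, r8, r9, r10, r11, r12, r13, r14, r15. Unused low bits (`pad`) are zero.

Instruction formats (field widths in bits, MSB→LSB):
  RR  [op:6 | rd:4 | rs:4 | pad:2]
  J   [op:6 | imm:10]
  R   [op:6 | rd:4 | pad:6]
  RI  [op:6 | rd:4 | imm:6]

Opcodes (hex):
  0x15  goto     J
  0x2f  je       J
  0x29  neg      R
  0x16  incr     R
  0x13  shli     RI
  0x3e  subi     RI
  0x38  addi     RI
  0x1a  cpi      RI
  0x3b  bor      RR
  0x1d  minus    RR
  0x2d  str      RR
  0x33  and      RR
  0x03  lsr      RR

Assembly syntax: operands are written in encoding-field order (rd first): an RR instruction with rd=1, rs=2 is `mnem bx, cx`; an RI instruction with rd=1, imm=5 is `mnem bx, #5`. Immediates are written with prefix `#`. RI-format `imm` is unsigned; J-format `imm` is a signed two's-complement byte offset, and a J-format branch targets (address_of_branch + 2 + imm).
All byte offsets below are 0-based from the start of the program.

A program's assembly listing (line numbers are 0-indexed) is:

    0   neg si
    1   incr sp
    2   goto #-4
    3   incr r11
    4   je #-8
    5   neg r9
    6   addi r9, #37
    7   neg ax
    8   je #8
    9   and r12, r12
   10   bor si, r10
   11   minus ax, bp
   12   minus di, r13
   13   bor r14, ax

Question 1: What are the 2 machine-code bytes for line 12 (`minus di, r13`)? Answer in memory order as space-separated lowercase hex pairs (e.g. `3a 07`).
75 74

12. minus fields op=0x1d:6|rd=5:4|rs=13:4|pad=0:2 → word 7574h → 75 74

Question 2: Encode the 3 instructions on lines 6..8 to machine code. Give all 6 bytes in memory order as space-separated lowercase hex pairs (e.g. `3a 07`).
e2 65 a4 00 bc 08

6. addi fields op=0x38:6|rd=9:4|imm=37:6 → word e265h → e2 65
7. neg fields op=0x29:6|rd=0:4|pad=0:6 → word a400h → a4 00
8. je fields op=0x2f:6|imm=8:10 → word bc08h → bc 08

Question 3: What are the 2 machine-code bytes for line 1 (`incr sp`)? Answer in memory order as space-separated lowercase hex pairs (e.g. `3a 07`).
59 c0

1. incr fields op=0x16:6|rd=7:4|pad=0:6 → word 59c0h → 59 c0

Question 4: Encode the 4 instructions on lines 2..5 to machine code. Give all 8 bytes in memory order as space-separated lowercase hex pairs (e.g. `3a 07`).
2. goto fields op=0x15:6|imm=-4:10 → word 57fch → 57 fc
3. incr fields op=0x16:6|rd=11:4|pad=0:6 → word 5ac0h → 5a c0
4. je fields op=0x2f:6|imm=-8:10 → word bff8h → bf f8
5. neg fields op=0x29:6|rd=9:4|pad=0:6 → word a640h → a6 40

57 fc 5a c0 bf f8 a6 40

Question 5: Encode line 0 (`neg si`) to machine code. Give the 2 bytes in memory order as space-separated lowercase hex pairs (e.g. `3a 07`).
a5 00

L0: neg op=0x29:6|rd=4:4|pad=0:6 ⇒ 0xa500 ⇒ big a5 00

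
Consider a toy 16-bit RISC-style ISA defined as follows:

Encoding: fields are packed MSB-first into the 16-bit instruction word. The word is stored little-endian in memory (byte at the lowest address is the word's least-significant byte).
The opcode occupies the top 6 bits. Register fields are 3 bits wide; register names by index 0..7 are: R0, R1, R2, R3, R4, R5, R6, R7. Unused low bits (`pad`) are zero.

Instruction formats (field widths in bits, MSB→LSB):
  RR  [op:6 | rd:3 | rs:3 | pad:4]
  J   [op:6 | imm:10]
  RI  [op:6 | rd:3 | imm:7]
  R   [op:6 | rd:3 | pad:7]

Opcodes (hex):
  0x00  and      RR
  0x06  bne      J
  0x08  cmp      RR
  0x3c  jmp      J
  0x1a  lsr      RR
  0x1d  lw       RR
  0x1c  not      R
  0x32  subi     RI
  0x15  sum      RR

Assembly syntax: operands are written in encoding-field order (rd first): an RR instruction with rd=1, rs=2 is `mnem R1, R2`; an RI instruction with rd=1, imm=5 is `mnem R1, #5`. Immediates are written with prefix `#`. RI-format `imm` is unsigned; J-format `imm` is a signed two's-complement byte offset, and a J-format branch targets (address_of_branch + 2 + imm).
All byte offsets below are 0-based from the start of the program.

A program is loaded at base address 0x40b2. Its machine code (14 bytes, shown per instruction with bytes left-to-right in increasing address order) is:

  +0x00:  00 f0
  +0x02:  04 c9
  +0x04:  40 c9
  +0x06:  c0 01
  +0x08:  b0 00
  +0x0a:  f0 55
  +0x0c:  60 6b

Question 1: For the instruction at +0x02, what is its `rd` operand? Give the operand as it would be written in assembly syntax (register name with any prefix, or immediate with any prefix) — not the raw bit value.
R2

@+02  little-endian(04 c9) = 0xc904
  op=0xc904>>10=0x32 ⇒ subi (RI)
  [9:7] rd=2 = R2
  [6:0] imm=4 = #4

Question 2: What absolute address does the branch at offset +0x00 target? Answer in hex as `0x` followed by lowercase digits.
0x40b4

@+00  little-endian(00 f0) = 0xf000
  top 6b → 0x3c → jmp [J]
  [9:0] imm=0 = #0
  target = base 0x40b2 + off 0x00 + 2 + imm 0 = 0x40b4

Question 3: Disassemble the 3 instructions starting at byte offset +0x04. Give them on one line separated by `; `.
subi R2, #64; and R3, R4; and R1, R3

@+04  little-endian(40 c9) = 0xc940
  op=0xc940>>10=0x32 ⇒ subi (RI)
  rd: (w>>7)&0x7=0x2 → R2
  imm: (w>>0)&0x7f=0x40 → #64
@+06  little-endian(c0 01) = 0x01c0
  op=0x01c0>>10=0x0 ⇒ and (RR)
  rd: (w>>7)&0x7=0x3 → R3
  rs: (w>>4)&0x7=0x4 → R4
@+08  little-endian(b0 00) = 0x00b0
  op=0x00b0>>10=0x0 ⇒ and (RR)
  rd: (w>>7)&0x7=0x1 → R1
  rs: (w>>4)&0x7=0x3 → R3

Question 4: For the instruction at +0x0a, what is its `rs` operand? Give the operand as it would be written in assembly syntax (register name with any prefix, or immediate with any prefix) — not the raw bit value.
@+0a  little-endian(f0 55) = 0x55f0
  opcode bits[15:10]=0x15: sum/RR
  [9:7] rd=3 = R3
  [6:4] rs=7 = R7

R7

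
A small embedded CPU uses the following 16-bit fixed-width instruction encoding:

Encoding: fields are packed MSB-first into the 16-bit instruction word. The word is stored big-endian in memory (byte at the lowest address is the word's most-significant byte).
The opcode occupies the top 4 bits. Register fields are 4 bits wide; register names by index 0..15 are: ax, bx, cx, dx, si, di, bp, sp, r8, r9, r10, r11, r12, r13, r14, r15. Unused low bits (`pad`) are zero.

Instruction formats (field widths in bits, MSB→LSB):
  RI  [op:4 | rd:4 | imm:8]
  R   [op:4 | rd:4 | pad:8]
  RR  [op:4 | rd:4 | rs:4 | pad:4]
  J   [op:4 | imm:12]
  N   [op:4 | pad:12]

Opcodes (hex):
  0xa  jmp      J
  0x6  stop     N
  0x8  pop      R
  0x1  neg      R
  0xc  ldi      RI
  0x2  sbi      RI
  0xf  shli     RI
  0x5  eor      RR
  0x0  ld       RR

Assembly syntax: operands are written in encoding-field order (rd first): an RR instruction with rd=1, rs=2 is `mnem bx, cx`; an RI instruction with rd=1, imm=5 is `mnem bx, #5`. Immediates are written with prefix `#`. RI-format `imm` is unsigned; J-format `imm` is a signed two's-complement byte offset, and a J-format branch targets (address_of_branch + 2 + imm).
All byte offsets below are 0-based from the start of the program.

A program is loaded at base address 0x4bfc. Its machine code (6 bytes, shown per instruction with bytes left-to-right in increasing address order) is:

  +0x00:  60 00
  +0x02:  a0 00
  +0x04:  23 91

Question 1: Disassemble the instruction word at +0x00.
stop

off 0x00: read 60 00 as big → 0x6000
  opcode bits[15:12]=0x6: stop/N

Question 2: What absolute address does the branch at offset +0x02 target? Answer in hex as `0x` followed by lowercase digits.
+0x02: a0 00 ⇒ word 0xa000 (big)
  top 4b → 0xa → jmp [J]
  imm: (w>>0)&0xfff=0x0 → #0
  target = base 0x4bfc + off 0x02 + 2 + imm 0 = 0x4c00

0x4c00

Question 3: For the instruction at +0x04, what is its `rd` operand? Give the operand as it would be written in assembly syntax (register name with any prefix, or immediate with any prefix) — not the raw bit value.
dx

+0x04: 23 91 ⇒ word 0x2391 (big)
  op=0x2391>>12=0x2 ⇒ sbi (RI)
  rd: (w>>8)&0xf=0x3 → dx
  imm: (w>>0)&0xff=0x91 → #145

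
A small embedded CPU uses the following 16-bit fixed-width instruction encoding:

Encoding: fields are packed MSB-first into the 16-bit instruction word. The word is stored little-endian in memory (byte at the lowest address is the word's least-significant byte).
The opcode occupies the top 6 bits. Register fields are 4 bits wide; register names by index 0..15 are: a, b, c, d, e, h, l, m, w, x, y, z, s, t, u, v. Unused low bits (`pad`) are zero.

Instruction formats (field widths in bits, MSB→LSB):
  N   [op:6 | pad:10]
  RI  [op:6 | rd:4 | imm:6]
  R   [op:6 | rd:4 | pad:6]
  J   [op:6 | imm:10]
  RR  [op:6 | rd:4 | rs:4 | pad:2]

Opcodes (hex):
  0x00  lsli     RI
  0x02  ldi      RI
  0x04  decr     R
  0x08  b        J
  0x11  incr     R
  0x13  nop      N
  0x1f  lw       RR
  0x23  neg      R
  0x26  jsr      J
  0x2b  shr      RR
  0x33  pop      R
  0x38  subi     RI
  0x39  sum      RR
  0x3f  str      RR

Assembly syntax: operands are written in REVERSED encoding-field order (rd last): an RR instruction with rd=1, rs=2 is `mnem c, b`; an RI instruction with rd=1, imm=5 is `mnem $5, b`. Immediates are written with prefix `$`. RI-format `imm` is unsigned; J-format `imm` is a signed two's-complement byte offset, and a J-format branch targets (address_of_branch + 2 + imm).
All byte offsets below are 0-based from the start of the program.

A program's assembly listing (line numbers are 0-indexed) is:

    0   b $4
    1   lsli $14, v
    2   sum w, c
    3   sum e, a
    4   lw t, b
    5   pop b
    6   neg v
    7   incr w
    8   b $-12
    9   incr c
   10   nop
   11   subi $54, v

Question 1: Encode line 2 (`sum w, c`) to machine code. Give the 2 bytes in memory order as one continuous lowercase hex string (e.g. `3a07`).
L2: sum op=0x39:6|rd=2:4|rs=8:4|pad=0:2 ⇒ 0xe4a0 ⇒ little a0 e4

a0e4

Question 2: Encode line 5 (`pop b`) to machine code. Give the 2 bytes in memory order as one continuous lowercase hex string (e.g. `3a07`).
L5: pop op=0x33:6|rd=1:4|pad=0:6 ⇒ 0xcc40 ⇒ little 40 cc

40cc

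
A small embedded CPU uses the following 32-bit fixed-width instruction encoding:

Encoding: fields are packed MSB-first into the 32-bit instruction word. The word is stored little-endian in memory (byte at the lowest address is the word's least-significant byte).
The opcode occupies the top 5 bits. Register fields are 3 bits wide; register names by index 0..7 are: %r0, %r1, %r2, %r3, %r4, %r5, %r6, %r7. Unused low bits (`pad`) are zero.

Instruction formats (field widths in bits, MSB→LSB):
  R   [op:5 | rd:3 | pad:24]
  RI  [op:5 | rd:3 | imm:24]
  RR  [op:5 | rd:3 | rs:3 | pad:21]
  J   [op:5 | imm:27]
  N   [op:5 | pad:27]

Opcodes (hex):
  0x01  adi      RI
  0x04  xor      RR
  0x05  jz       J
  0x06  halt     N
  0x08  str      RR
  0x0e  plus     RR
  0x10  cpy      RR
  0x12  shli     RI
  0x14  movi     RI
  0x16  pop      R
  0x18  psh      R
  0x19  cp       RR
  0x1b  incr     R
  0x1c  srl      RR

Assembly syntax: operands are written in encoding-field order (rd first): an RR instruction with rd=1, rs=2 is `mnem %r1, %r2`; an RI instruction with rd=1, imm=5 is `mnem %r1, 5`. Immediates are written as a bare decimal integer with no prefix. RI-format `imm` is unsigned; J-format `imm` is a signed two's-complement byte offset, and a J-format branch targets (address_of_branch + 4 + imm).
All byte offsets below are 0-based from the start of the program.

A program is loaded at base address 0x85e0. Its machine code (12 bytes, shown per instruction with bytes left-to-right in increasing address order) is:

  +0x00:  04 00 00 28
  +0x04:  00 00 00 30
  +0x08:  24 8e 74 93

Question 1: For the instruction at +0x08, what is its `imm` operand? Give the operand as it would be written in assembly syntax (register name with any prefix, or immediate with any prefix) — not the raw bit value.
7638564

[08] 24 8e 74 93 → 0x93748e24
  op=0x93748e24>>27=0x12 ⇒ shli (RI)
  rd: (w>>24)&0x7=0x3 → %r3
  imm: (w>>0)&0xffffff=0x748e24 → 7638564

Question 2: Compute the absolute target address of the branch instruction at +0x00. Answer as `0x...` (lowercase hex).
+0x00: 04 00 00 28 ⇒ word 0x28000004 (little)
  op=0x28000004>>27=0x5 ⇒ jz (J)
  [26:0] imm=4 = 4
  target = base 0x85e0 + off 0x00 + 4 + imm 4 = 0x85e8

0x85e8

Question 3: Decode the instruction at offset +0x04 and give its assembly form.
+0x04: 00 00 00 30 ⇒ word 0x30000000 (little)
  opcode bits[31:27]=0x6: halt/N

halt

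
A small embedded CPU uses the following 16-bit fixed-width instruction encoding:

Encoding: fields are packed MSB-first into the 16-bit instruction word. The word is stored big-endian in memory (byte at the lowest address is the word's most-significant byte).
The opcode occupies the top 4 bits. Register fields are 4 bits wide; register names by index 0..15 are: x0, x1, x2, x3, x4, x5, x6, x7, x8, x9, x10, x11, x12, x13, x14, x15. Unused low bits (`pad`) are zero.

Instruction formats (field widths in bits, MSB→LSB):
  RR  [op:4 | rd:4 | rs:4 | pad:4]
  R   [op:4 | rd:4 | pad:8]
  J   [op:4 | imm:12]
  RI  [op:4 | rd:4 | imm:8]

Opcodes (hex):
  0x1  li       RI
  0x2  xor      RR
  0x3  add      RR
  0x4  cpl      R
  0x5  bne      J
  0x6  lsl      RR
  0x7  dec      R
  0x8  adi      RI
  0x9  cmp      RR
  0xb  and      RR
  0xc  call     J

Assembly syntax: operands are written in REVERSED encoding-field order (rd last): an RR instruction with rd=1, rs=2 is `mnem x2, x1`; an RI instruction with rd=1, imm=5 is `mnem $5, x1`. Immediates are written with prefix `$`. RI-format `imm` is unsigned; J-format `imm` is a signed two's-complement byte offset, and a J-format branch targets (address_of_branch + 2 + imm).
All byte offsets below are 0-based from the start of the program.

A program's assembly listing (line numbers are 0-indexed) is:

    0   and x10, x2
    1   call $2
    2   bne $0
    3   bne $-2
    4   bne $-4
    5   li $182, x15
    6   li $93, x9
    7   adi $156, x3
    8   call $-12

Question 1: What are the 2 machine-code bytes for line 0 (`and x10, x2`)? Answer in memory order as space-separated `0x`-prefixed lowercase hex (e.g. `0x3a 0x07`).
line 0 (and): pack op=0xb:4|rd=2:4|rs=10:4|pad=0:4 = 0xb2a0; big→ b2 a0

0xb2 0xa0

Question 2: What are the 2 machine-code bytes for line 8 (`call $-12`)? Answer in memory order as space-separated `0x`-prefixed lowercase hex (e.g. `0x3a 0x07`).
0xcf 0xf4

L8: call op=0xc:4|imm=-12:12 ⇒ 0xcff4 ⇒ big cf f4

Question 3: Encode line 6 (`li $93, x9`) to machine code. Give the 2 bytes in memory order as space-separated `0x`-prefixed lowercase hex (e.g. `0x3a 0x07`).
0x19 0x5d

6. li fields op=0x1:4|rd=9:4|imm=93:8 → word 195dh → 19 5d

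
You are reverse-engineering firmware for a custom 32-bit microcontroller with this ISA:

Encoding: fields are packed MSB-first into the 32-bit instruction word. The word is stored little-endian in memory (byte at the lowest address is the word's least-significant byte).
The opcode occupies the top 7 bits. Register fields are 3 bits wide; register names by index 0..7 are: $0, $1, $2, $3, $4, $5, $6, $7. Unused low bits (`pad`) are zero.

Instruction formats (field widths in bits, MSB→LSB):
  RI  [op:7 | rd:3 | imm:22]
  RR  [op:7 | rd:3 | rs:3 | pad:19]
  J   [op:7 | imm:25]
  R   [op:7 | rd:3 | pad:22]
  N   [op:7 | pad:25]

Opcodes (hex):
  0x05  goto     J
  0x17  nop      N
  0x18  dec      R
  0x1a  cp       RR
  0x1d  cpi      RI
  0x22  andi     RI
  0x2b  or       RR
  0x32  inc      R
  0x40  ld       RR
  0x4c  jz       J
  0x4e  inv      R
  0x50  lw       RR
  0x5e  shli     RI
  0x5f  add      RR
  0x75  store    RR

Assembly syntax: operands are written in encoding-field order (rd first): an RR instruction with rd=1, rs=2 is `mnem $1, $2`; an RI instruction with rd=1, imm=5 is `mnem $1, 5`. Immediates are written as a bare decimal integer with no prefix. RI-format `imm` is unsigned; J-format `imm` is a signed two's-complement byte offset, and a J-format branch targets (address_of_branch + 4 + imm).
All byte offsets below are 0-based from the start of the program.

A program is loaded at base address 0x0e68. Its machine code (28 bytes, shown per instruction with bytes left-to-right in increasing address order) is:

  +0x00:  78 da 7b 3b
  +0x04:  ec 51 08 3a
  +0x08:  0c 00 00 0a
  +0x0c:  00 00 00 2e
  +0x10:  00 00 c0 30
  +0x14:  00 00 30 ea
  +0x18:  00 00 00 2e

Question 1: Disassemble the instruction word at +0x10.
+0x10: 00 00 c0 30 ⇒ word 0x30c00000 (little)
  op=0x30c00000>>25=0x18 ⇒ dec (R)
  rd: (w>>22)&0x7=0x3 → $3

dec $3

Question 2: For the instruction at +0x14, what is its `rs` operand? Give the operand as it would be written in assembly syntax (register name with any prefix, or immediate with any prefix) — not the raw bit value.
[14] 00 00 30 ea → 0xea300000
  opcode bits[31:25]=0x75: store/RR
  [24:22] rd=0 = $0
  [21:19] rs=6 = $6

$6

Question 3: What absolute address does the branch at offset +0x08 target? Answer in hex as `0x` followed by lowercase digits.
0x0e80

[08] 0c 00 00 0a → 0x0a00000c
  op=0x0a00000c>>25=0x5 ⇒ goto (J)
  [24:0] imm=12 = 12
  target = base 0x0e68 + off 0x08 + 4 + imm 12 = 0x0e80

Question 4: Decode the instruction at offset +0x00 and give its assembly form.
cpi $5, 3922552

[00] 78 da 7b 3b → 0x3b7bda78
  top 7b → 0x1d → cpi [RI]
  rd@[24:22]=0x5 ⇒ $5
  imm@[21:0]=0x3bda78 ⇒ 3922552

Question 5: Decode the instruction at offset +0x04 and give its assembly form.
@+04  little-endian(ec 51 08 3a) = 0x3a0851ec
  top 7b → 0x1d → cpi [RI]
  rd: (w>>22)&0x7=0x0 → $0
  imm: (w>>0)&0x3fffff=0x851ec → 545260

cpi $0, 545260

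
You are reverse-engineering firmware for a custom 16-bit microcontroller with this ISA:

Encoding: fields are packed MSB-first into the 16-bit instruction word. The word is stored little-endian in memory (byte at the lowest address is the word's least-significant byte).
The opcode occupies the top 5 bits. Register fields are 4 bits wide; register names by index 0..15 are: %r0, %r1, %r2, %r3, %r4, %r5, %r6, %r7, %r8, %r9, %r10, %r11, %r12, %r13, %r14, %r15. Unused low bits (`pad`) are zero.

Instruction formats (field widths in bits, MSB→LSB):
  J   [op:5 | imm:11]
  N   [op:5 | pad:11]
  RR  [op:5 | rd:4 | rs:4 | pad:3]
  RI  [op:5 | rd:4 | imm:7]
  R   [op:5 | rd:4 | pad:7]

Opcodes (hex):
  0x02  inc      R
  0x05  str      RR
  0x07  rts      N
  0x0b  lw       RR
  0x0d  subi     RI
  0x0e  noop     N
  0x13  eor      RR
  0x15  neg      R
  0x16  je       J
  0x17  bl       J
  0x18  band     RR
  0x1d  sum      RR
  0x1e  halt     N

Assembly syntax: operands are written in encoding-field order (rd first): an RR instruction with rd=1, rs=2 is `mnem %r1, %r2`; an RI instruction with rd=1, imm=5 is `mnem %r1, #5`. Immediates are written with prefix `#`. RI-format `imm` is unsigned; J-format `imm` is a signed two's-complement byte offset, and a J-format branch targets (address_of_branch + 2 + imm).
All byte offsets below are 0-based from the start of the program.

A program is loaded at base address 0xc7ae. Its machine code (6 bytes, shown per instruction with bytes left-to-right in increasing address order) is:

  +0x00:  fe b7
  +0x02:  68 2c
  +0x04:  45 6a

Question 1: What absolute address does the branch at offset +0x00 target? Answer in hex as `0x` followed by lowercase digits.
0xc7ae

off 0x00: read fe b7 as little → 0xb7fe
  op=0xb7fe>>11=0x16 ⇒ je (J)
  imm: (w>>0)&0x7ff=0x7fe (s11→-2) → #-2
  target = base 0xc7ae + off 0x00 + 2 + imm -2 = 0xc7ae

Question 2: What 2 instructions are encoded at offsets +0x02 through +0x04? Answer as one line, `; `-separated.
+0x02: 68 2c ⇒ word 0x2c68 (little)
  opcode bits[15:11]=0x5: str/RR
  rd@[10:7]=0x8 ⇒ %r8
  rs@[6:3]=0xd ⇒ %r13
+0x04: 45 6a ⇒ word 0x6a45 (little)
  opcode bits[15:11]=0xd: subi/RI
  rd@[10:7]=0x4 ⇒ %r4
  imm@[6:0]=0x45 ⇒ #69

str %r8, %r13; subi %r4, #69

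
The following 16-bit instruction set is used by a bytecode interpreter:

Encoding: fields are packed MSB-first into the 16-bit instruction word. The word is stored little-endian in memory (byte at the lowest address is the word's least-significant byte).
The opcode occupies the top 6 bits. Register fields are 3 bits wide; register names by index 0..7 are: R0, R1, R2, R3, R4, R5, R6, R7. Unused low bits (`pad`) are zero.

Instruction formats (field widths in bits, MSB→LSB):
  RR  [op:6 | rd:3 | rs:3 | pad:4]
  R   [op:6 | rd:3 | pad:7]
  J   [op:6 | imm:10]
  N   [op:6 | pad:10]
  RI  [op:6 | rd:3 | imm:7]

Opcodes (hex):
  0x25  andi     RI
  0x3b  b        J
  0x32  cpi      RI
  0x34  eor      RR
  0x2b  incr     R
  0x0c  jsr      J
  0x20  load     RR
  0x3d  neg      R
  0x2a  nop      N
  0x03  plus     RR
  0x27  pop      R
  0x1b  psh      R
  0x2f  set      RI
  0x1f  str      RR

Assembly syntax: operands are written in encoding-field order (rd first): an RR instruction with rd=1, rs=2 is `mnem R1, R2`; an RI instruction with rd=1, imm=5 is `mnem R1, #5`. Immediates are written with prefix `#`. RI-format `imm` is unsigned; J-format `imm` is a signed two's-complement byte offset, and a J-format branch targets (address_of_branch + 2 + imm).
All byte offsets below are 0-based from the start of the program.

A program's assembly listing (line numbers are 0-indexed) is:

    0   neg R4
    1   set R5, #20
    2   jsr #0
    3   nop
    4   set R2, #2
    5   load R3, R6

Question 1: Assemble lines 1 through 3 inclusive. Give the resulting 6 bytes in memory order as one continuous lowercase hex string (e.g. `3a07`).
L1: set op=0x2f:6|rd=5:3|imm=20:7 ⇒ 0xbe94 ⇒ little 94 be
L2: jsr op=0xc:6|imm=0:10 ⇒ 0x3000 ⇒ little 00 30
L3: nop op=0x2a:6|pad=0:10 ⇒ 0xa800 ⇒ little 00 a8

94be003000a8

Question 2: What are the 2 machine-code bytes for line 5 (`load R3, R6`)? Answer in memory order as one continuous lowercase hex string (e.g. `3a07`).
line 5 (load): pack op=0x20:6|rd=3:3|rs=6:3|pad=0:4 = 0x81e0; little→ e0 81

e081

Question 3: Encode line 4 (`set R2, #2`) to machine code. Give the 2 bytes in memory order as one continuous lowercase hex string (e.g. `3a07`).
L4: set op=0x2f:6|rd=2:3|imm=2:7 ⇒ 0xbd02 ⇒ little 02 bd

02bd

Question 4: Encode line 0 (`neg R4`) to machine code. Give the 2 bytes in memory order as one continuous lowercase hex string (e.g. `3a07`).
00f6

0. neg fields op=0x3d:6|rd=4:3|pad=0:7 → word f600h → 00 f6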